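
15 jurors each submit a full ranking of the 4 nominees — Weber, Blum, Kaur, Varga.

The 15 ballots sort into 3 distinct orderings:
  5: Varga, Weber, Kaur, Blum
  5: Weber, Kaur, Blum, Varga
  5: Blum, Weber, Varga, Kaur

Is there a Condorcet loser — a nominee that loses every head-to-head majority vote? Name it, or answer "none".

none

Pairwise majorities:
Weber vs Blum: 10 to 5, Weber.
Weber–Kaur: Weber 15–0.
Weber vs Varga: Weber preferred on 5+5 = 10 ballots; Weber wins 10–5.
Blum–Kaur: Kaur 10–5.
Blum vs Varga: Blum wins 10–5.
Kaur vs Varga: Kaur preferred on 5 ballots; Varga wins 10–5.
No nominee is winless: Weber beats Blum; Blum beats Varga; Kaur beats Blum; Varga beats Kaur. There is no Condorcet loser.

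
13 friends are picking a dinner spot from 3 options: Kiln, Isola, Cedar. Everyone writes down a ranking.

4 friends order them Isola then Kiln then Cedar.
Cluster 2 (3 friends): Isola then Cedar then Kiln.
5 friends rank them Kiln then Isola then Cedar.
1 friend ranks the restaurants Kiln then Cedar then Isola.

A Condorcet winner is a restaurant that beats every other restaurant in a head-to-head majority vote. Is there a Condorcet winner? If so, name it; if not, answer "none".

Head-to-head results (13 friends):
Kiln vs Isola: 5+1 = 6 for Kiln, 7 for Isola — Isola by 7–6.
Kiln vs Cedar: Kiln is ranked higher on 4+5+1 = 10 ballots, Cedar on 3. Kiln wins 10–3.
Isola vs Cedar: 12 to 1, Isola.
Isola defeats every rival head-to-head and is the Condorcet winner.

Isola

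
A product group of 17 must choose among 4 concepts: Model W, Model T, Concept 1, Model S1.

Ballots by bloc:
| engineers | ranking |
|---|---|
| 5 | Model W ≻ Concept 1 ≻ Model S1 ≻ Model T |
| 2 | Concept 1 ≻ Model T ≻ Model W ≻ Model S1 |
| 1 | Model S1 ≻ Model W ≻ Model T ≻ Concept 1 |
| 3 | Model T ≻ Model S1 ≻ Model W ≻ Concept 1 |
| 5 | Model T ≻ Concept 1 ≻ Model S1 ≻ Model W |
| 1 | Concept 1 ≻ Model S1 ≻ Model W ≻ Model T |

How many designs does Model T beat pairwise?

3

Model T against each rival (17 engineers):
Model T vs Model W: Model T, 10–7.
Model T vs Concept 1: 1+3+5 = 9 for Model T, 8 for Concept 1 — Model T by 9–8.
Model T vs Model S1: Model T, 10–7.
Model T beats Model W, Concept 1, Model S1 — 3 pairwise wins.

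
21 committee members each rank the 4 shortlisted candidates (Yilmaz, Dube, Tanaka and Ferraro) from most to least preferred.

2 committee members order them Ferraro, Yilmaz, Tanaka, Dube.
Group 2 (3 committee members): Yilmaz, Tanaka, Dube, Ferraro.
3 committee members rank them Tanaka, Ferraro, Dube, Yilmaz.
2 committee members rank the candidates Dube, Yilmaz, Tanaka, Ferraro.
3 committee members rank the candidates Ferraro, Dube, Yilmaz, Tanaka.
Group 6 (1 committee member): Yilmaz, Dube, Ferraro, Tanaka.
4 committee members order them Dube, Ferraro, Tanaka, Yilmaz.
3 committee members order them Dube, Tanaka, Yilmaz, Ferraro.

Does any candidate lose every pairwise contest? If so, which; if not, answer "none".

none

Pairwise majorities:
Yilmaz vs Dube: Yilmaz preferred on 2+3+1 = 6 ballots; Dube wins 15–6.
Yilmaz vs Tanaka: Yilmaz wins 11–10.
Yilmaz–Ferraro: Ferraro 12–9.
Dube vs Tanaka: Dube preferred on 2+3+1+4+3 = 13 ballots; Dube wins 13–8.
Dube vs Ferraro: 3+2+1+4+3 = 13 for Dube, 8 for Ferraro — Dube by 13–8.
Tanaka–Ferraro: Tanaka 11–10.
No candidate is winless: Yilmaz beats Tanaka; Dube beats Yilmaz; Tanaka beats Ferraro; Ferraro beats Yilmaz. There is no Condorcet loser.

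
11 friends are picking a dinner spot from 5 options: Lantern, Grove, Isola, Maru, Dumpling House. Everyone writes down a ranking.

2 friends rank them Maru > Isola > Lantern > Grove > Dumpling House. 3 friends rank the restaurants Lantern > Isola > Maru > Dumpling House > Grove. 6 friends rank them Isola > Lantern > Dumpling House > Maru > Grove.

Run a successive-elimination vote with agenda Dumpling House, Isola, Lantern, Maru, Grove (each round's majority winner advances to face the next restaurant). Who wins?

Isola

Round 1: Dumpling House vs Isola — 0–11, Isola advances.
Round 2: Isola vs Lantern — 8–3, Isola advances.
Round 3: Isola vs Maru — 9–2, Isola advances.
Round 4: Isola vs Grove — 11–0, Isola advances.
The agenda winner is Isola.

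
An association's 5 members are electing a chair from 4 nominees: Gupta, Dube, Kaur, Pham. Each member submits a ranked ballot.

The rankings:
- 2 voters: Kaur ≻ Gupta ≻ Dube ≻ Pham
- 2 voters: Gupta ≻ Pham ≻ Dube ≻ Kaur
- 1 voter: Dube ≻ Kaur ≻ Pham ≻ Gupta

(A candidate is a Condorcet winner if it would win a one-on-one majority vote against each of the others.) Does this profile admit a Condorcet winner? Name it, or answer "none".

Head-to-head results (5 voters):
Gupta–Dube: Gupta 4–1.
Gupta vs Kaur: Gupta is ranked higher on 2 ballots, Kaur on 3. Kaur wins 3–2.
Gupta vs Pham: Gupta preferred on 2+2 = 4 ballots; Gupta wins 4–1.
Dube vs Kaur: Dube wins 3–2.
Dube vs Pham: Dube wins 3–2.
Kaur–Pham: Kaur 3–2.
Every candidate loses at least once (Gupta loses to Kaur; Dube loses to Gupta; Kaur loses to Dube; Pham loses to Gupta). The majority relation contains the cycle Gupta beats Dube beats Kaur beats Gupta, so there is no Condorcet winner.

none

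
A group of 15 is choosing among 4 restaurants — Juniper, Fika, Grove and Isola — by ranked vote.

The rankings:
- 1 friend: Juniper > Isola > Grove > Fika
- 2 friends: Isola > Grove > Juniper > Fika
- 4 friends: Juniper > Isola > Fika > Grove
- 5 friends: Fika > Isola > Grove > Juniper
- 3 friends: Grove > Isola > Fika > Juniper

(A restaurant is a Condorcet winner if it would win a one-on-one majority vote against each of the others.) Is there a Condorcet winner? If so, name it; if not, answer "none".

Isola

Pairwise majorities:
Juniper vs Fika: 7 to 8, Fika.
Juniper vs Grove: Juniper is ranked higher on 1+4 = 5 ballots, Grove on 10. Grove wins 10–5.
Juniper vs Isola: Juniper is ranked higher on 1+4 = 5 ballots, Isola on 10. Isola wins 10–5.
Fika vs Grove: Fika is ranked higher on 4+5 = 9 ballots, Grove on 6. Fika wins 9–6.
Fika vs Isola: 5 for Fika, 10 for Isola — Isola by 10–5.
Grove vs Isola: Grove preferred on 3 ballots; Isola wins 12–3.
Isola defeats every rival head-to-head and is the Condorcet winner.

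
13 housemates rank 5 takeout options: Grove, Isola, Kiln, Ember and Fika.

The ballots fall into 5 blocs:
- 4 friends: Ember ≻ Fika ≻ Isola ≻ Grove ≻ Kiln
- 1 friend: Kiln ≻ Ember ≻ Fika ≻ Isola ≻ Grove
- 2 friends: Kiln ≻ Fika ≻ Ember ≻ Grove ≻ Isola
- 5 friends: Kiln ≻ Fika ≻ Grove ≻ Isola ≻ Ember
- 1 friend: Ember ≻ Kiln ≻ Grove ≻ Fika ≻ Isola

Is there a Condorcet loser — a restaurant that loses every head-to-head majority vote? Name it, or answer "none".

Isola

Pairwise majorities:
Grove–Isola: Grove 8–5.
Grove vs Kiln: Grove is ranked higher on 4 ballots, Kiln on 9. Kiln wins 9–4.
Grove vs Ember: 5 to 8, Ember.
Grove vs Fika: 1 to 12, Fika.
Isola vs Kiln: 4 for Isola, 9 for Kiln — Kiln by 9–4.
Isola–Ember: Ember 8–5.
Isola vs Fika: Fika, 13–0.
Kiln vs Ember: Kiln preferred on 1+2+5 = 8 ballots; Kiln wins 8–5.
Kiln–Fika: Kiln 9–4.
Ember vs Fika: 6 to 7, Fika.
Only Isola has no wins; Isola is the Condorcet loser.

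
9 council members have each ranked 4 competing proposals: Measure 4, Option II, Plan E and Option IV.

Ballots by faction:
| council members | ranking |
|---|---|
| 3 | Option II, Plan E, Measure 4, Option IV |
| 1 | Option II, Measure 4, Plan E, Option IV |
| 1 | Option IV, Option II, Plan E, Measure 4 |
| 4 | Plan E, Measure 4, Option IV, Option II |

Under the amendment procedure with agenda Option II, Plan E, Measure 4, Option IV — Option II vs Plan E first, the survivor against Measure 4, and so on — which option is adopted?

Option IV

Round 1: Option II vs Plan E — 5–4, Option II advances.
Round 2: Option II vs Measure 4 — 5–4, Option II advances.
Round 3: Option II vs Option IV — 4–5, Option IV advances.
The agenda winner is Option IV.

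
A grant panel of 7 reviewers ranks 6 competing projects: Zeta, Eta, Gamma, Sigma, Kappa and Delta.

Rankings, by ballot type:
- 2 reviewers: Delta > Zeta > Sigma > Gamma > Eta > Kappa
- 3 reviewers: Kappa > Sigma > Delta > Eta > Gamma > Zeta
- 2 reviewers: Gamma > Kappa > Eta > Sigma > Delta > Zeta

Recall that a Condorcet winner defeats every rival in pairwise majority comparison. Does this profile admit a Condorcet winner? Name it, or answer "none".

none

Check each pair by majority over 7 ballots:
Zeta vs Eta: Zeta is ranked higher on 2 ballots, Eta on 5. Eta wins 5–2.
Zeta vs Gamma: Zeta preferred on 2 ballots; Gamma wins 5–2.
Zeta vs Sigma: 2 to 5, Sigma.
Zeta–Kappa: Kappa 5–2.
Zeta–Delta: Delta 7–0.
Eta–Gamma: Gamma 4–3.
Eta vs Sigma: Eta is ranked higher on 2 ballots, Sigma on 5. Sigma wins 5–2.
Eta vs Kappa: Kappa wins 5–2.
Eta vs Delta: Eta preferred on 2 ballots; Delta wins 5–2.
Gamma vs Sigma: 2 for Gamma, 5 for Sigma — Sigma by 5–2.
Gamma vs Kappa: Gamma wins 4–3.
Gamma vs Delta: Gamma preferred on 2 ballots; Delta wins 5–2.
Sigma vs Kappa: 2 to 5, Kappa.
Sigma vs Delta: Sigma is ranked higher on 3+2 = 5 ballots, Delta on 2. Sigma wins 5–2.
Kappa vs Delta: Kappa is ranked higher on 3+2 = 5 ballots, Delta on 2. Kappa wins 5–2.
No project is unbeaten: Zeta loses to Eta; Eta loses to Gamma; Gamma loses to Sigma; Sigma loses to Kappa; Kappa loses to Gamma; Delta loses to Sigma. In particular Gamma beats Kappa beats Sigma beats Gamma is a majority cycle — no Condorcet winner exists.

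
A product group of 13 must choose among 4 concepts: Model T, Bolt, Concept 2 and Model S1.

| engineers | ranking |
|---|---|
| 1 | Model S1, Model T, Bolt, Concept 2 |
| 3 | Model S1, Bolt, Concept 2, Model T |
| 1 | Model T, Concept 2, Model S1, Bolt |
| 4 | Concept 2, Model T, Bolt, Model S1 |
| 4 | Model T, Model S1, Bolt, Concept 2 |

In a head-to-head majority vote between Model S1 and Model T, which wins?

Model T

Ballots ranking Model S1 above Model T: 1 + 3 = 4.
Ballots ranking Model T above Model S1: 13 − 4 = 9.
Model T wins the head-to-head 9–4.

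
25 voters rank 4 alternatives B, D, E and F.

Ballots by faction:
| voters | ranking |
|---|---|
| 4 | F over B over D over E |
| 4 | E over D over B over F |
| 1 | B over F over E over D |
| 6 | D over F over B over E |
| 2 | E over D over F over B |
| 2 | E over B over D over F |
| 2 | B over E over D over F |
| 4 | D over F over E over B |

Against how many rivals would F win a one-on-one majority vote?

F against each rival (25 voters):
F–B: F 16–9.
F vs D: F is ranked higher on 4+1 = 5 ballots, D on 20. D wins 20–5.
F vs E: F, 15–10.
F beats B, E; loses to D — 2 pairwise wins.

2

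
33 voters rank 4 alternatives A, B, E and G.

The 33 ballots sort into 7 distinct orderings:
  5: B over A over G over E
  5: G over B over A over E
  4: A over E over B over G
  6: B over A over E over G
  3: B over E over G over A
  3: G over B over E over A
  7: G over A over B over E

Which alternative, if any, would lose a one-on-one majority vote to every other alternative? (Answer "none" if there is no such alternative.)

E

Head-to-head results (33 voters):
A–B: B 22–11.
A–E: A 27–6.
A vs G: 5+4+6 = 15 for A, 18 for G — G by 18–15.
B vs E: 5+5+6+3+3+7 = 29 for B, 4 for E — B by 29–4.
B–G: B 18–15.
E vs G: 13 to 20, G.
E loses to every other alternative — it is the Condorcet loser.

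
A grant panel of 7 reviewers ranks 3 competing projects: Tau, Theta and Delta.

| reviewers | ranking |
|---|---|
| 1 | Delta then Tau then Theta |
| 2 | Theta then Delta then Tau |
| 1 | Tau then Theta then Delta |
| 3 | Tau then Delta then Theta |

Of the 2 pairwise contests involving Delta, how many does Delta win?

Delta against each rival (7 reviewers):
Delta vs Tau: 1+2 = 3 for Delta, 4 for Tau — Tau by 4–3.
Delta vs Theta: Delta, 4–3.
Delta beats Theta; loses to Tau — 1 pairwise win.

1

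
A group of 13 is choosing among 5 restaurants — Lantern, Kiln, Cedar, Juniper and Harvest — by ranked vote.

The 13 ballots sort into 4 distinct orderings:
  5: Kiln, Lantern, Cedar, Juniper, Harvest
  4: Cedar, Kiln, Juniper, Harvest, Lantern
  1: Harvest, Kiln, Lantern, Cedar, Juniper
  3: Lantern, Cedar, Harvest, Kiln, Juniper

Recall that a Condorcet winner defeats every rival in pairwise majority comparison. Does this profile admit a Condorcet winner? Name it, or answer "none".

Head-to-head results (13 friends):
Lantern vs Kiln: Lantern preferred on 3 ballots; Kiln wins 10–3.
Lantern vs Cedar: Lantern is ranked higher on 5+1+3 = 9 ballots, Cedar on 4. Lantern wins 9–4.
Lantern vs Juniper: Lantern is ranked higher on 5+1+3 = 9 ballots, Juniper on 4. Lantern wins 9–4.
Lantern vs Harvest: Lantern preferred on 5+3 = 8 ballots; Lantern wins 8–5.
Kiln vs Cedar: Kiln preferred on 5+1 = 6 ballots; Cedar wins 7–6.
Kiln vs Juniper: Kiln is ranked higher on 5+4+1+3 = 13 ballots, Juniper on 0. Kiln wins 13–0.
Kiln vs Harvest: Kiln is ranked higher on 5+4 = 9 ballots, Harvest on 4. Kiln wins 9–4.
Cedar vs Juniper: Cedar is ranked higher on 5+4+1+3 = 13 ballots, Juniper on 0. Cedar wins 13–0.
Cedar vs Harvest: Cedar preferred on 5+4+3 = 12 ballots; Cedar wins 12–1.
Juniper vs Harvest: 5+4 = 9 for Juniper, 4 for Harvest — Juniper by 9–4.
No restaurant is unbeaten: Lantern loses to Kiln; Kiln loses to Cedar; Cedar loses to Lantern; Juniper loses to Lantern; Harvest loses to Lantern. In particular Lantern > Cedar > Kiln > Lantern is a majority cycle — no Condorcet winner exists.

none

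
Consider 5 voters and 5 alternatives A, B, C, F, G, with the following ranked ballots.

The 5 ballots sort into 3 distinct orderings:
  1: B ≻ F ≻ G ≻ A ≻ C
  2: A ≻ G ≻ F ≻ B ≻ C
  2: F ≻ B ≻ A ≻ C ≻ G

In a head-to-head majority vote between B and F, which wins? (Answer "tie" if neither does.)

F

Ballots ranking B above F: 1.
Ballots ranking F above B: 5 − 1 = 4.
F wins the head-to-head 4–1.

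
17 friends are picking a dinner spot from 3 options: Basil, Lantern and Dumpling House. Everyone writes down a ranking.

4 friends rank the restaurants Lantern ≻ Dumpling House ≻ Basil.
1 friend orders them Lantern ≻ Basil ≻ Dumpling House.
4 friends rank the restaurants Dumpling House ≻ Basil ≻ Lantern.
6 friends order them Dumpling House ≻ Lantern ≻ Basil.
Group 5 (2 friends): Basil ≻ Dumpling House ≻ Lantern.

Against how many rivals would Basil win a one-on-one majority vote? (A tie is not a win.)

0

Basil against each rival (17 friends):
Basil vs Lantern: Lantern, 11–6.
Basil vs Dumpling House: Dumpling House wins 14–3.
Basil beats no one; loses to Lantern, Dumpling House — 0 pairwise wins.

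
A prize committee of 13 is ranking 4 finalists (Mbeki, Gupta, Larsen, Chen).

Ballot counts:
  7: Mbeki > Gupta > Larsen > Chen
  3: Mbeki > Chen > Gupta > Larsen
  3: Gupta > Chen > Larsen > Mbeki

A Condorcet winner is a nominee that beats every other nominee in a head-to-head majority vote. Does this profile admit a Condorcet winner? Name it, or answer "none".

Mbeki

Check each pair by majority over 13 ballots:
Mbeki vs Gupta: 7+3 = 10 for Mbeki, 3 for Gupta — Mbeki by 10–3.
Mbeki vs Larsen: 10 to 3, Mbeki.
Mbeki–Chen: Mbeki 10–3.
Gupta vs Larsen: 13 to 0, Gupta.
Gupta–Chen: Gupta 10–3.
Larsen–Chen: Larsen 7–6.
Mbeki beats each of Gupta, Larsen, Chen — Mbeki is the Condorcet winner.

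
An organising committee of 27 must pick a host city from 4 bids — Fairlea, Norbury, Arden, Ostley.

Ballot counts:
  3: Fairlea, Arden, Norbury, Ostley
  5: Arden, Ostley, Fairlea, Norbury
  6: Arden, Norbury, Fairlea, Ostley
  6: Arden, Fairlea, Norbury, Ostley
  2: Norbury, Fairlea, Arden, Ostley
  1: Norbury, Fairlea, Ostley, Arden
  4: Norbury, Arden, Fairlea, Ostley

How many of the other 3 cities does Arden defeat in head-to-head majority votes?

Arden against each rival (27 organisers):
Arden vs Fairlea: 5+6+6+4 = 21 for Arden, 6 for Fairlea — Arden by 21–6.
Arden vs Norbury: Arden, 20–7.
Arden vs Ostley: 26 to 1, Arden.
Arden beats Fairlea, Norbury, Ostley — 3 pairwise wins.

3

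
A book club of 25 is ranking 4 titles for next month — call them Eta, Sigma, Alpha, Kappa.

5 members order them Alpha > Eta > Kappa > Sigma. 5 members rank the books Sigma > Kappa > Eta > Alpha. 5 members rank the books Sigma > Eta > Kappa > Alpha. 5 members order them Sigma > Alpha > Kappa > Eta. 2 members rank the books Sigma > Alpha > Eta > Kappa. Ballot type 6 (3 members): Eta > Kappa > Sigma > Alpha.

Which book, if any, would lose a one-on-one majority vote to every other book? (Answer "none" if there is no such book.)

Alpha

Head-to-head results (25 members):
Eta vs Sigma: Sigma, 17–8.
Eta vs Alpha: Eta wins 13–12.
Eta–Kappa: Eta 15–10.
Sigma vs Alpha: 20 to 5, Sigma.
Sigma vs Kappa: Sigma, 17–8.
Alpha vs Kappa: Alpha preferred on 5+5+2 = 12 ballots; Kappa wins 13–12.
Alpha loses to every other book — it is the Condorcet loser.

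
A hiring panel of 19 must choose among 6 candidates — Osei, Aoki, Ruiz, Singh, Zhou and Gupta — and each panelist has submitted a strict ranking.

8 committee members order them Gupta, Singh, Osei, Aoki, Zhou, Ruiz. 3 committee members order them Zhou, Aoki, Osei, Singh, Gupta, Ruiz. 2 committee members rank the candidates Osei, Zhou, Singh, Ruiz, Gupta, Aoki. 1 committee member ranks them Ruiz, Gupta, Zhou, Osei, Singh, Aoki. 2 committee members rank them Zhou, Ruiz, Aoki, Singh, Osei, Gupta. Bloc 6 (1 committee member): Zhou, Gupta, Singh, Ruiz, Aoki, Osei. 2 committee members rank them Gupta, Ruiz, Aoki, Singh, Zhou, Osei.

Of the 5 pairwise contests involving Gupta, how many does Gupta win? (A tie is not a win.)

Gupta against each rival (19 committee members):
Gupta vs Osei: Gupta, 12–7.
Gupta vs Aoki: Gupta, 14–5.
Gupta vs Ruiz: Gupta, 14–5.
Gupta vs Singh: Gupta wins 12–7.
Gupta vs Zhou: Gupta preferred on 8+1+2 = 11 ballots; Gupta wins 11–8.
Gupta beats Osei, Aoki, Ruiz, Singh, Zhou — 5 pairwise wins.

5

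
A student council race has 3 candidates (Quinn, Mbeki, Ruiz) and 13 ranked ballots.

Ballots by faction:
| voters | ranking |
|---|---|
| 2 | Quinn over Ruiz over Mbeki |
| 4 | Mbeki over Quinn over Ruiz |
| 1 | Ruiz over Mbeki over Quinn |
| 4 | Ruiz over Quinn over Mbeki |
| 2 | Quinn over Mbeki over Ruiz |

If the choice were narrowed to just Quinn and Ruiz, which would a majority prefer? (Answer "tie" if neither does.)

Ballots ranking Quinn above Ruiz: 2 + 4 + 2 = 8.
Ballots ranking Ruiz above Quinn: 13 − 8 = 5.
Quinn wins the head-to-head 8–5.

Quinn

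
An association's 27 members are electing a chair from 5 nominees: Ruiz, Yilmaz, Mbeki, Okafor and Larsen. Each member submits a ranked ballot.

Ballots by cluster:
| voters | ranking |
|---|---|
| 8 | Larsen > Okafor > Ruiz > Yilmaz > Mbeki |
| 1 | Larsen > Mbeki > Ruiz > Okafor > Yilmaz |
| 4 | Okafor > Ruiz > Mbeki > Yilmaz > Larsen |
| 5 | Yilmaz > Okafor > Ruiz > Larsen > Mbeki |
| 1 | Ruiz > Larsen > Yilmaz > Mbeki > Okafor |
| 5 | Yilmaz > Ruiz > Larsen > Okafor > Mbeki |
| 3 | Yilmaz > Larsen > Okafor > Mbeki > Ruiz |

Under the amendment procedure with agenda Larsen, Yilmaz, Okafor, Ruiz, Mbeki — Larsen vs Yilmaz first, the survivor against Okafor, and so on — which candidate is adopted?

Ruiz

Round 1: Larsen vs Yilmaz — 10–17, Yilmaz advances.
Round 2: Yilmaz vs Okafor — 14–13, Yilmaz advances.
Round 3: Yilmaz vs Ruiz — 13–14, Ruiz advances.
Round 4: Ruiz vs Mbeki — 23–4, Ruiz advances.
Ruiz survives the agenda.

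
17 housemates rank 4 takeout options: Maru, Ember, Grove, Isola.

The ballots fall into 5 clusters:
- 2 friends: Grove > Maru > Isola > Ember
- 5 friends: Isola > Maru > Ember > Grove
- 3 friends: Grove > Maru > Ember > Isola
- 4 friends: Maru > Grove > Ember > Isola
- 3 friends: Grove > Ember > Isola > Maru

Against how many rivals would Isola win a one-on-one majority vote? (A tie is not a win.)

0

Isola against each rival (17 friends):
Isola vs Maru: 8 to 9, Maru.
Isola–Ember: Ember 10–7.
Isola vs Grove: 5 for Isola, 12 for Grove — Grove by 12–5.
Isola beats no one; loses to Maru, Ember, Grove — 0 pairwise wins.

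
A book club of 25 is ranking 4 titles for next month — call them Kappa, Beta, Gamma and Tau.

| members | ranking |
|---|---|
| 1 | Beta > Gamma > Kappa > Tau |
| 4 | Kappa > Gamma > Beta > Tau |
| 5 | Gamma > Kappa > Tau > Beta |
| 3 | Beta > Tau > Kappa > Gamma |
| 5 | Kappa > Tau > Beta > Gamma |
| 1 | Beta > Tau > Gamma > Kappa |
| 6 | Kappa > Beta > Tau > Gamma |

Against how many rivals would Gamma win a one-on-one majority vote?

0

Gamma against each rival (25 members):
Gamma vs Kappa: Gamma is ranked higher on 1+5+1 = 7 ballots, Kappa on 18. Kappa wins 18–7.
Gamma vs Beta: Gamma is ranked higher on 4+5 = 9 ballots, Beta on 16. Beta wins 16–9.
Gamma vs Tau: 10 to 15, Tau.
Gamma beats no one; loses to Kappa, Beta, Tau — 0 pairwise wins.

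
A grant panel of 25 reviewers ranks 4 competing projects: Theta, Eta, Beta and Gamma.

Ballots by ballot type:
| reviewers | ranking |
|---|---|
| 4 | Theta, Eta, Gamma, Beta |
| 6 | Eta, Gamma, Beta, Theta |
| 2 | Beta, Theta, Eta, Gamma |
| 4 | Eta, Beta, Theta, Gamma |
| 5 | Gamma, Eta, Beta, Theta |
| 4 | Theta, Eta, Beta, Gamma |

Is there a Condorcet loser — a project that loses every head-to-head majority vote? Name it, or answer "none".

none

Head-to-head results (25 reviewers):
Theta vs Eta: Eta, 15–10.
Theta–Beta: Beta 17–8.
Theta–Gamma: Theta 14–11.
Eta–Beta: Eta 23–2.
Eta–Gamma: Eta 20–5.
Beta vs Gamma: Beta is ranked higher on 2+4+4 = 10 ballots, Gamma on 15. Gamma wins 15–10.
Every project wins at least one matchup (Theta beats Gamma; Eta beats Theta; Beta beats Theta; Gamma beats Beta), so there is no Condorcet loser.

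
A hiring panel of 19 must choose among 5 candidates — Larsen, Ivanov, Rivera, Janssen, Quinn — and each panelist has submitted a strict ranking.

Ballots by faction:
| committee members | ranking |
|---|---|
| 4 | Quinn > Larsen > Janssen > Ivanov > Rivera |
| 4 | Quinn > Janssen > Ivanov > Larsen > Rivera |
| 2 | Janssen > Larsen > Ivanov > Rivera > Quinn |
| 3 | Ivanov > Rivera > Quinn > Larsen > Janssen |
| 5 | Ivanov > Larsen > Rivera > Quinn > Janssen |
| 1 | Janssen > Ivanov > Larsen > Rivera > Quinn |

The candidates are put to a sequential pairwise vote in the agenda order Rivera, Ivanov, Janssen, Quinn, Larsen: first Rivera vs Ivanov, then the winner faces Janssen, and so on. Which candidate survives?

Round 1: Rivera vs Ivanov — 0–19, Ivanov advances.
Round 2: Ivanov vs Janssen — 8–11, Janssen advances.
Round 3: Janssen vs Quinn — 3–16, Quinn advances.
Round 4: Quinn vs Larsen — 11–8, Quinn advances.
Quinn survives the agenda.

Quinn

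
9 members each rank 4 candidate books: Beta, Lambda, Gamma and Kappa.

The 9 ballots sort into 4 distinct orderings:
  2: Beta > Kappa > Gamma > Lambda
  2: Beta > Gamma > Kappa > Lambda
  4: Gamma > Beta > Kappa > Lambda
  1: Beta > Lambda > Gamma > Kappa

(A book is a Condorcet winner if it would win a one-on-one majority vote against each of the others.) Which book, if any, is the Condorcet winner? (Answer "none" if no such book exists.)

Beta

Pairwise majorities:
Beta vs Lambda: Beta is ranked higher on 2+2+4+1 = 9 ballots, Lambda on 0. Beta wins 9–0.
Beta vs Gamma: 2+2+1 = 5 for Beta, 4 for Gamma — Beta by 5–4.
Beta vs Kappa: Beta preferred on 2+2+4+1 = 9 ballots; Beta wins 9–0.
Lambda vs Gamma: 1 to 8, Gamma.
Lambda vs Kappa: 1 to 8, Kappa.
Gamma vs Kappa: Gamma is ranked higher on 2+4+1 = 7 ballots, Kappa on 2. Gamma wins 7–2.
Beta defeats every rival head-to-head and is the Condorcet winner.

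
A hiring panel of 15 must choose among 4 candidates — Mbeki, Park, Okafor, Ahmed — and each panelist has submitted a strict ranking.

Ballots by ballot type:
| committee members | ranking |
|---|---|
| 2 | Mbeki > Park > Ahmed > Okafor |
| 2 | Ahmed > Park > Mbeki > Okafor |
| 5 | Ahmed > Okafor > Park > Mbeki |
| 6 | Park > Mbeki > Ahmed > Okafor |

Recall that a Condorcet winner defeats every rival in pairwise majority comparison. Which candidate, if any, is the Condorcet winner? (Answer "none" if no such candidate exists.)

Park

Head-to-head results (15 committee members):
Mbeki vs Park: Park, 13–2.
Mbeki–Okafor: Mbeki 10–5.
Mbeki–Ahmed: Mbeki 8–7.
Park–Okafor: Park 10–5.
Park vs Ahmed: Park wins 8–7.
Okafor–Ahmed: Ahmed 15–0.
Only Park has no losses; Park is the Condorcet winner.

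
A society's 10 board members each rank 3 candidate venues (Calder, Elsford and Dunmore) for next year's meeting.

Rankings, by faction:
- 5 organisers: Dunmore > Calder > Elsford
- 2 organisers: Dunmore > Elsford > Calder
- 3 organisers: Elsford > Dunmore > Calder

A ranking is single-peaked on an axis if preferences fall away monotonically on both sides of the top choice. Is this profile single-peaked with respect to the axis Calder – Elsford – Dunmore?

Axis positions: Calder=1, Elsford=2, Dunmore=3.
Faction 1: ranking walks positions 3-1-2; Calder is ranked above Elsford even though Elsford lies between Calder and the peak Dunmore on the axis — preferences dip and rise again. Not single-peaked.
Faction 2 (peak Dunmore at position 3): ranking walks positions 3-2-1, expanding outward from the peak — single-peaked.
Faction 3 (peak Elsford at position 2): ranking walks positions 2-3-1, expanding outward from the peak — single-peaked.
Faction 1 violates single-peakedness, so the profile is not single-peaked on this axis.

no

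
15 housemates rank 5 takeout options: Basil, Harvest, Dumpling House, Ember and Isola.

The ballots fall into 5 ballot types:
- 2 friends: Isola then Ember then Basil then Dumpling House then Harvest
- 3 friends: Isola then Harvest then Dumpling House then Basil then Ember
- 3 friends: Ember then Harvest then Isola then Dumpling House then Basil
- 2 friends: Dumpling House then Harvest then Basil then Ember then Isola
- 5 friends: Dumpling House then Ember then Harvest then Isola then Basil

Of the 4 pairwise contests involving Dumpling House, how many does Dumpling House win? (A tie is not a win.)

3

Dumpling House against each rival (15 friends):
Dumpling House vs Basil: Dumpling House preferred on 3+3+2+5 = 13 ballots; Dumpling House wins 13–2.
Dumpling House vs Harvest: Dumpling House, 9–6.
Dumpling House vs Ember: 10 to 5, Dumpling House.
Dumpling House–Isola: Isola 8–7.
Dumpling House beats Basil, Harvest, Ember; loses to Isola — 3 pairwise wins.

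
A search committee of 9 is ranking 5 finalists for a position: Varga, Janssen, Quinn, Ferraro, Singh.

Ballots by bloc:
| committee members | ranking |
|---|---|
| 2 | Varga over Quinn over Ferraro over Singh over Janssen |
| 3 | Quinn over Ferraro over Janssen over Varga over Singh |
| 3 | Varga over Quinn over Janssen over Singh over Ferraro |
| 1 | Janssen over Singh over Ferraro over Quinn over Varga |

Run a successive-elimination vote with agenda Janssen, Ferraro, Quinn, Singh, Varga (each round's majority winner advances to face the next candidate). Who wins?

Round 1: Janssen vs Ferraro — 4–5, Ferraro advances.
Round 2: Ferraro vs Quinn — 1–8, Quinn advances.
Round 3: Quinn vs Singh — 8–1, Quinn advances.
Round 4: Quinn vs Varga — 4–5, Varga advances.
Varga survives the agenda.

Varga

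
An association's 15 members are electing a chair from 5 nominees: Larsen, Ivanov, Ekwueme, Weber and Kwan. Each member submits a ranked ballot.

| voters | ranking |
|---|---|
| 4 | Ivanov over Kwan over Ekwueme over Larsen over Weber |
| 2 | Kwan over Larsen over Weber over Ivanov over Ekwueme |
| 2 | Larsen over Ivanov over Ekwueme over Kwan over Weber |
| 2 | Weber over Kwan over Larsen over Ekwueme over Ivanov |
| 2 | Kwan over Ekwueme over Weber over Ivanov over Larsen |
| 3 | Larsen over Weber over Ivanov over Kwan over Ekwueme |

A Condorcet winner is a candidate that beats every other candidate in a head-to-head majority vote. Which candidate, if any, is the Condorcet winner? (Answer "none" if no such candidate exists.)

Pairwise majorities:
Larsen vs Ivanov: Larsen, 9–6.
Larsen vs Ekwueme: 9 to 6, Larsen.
Larsen vs Weber: 4+2+2+3 = 11 for Larsen, 4 for Weber — Larsen by 11–4.
Larsen vs Kwan: Kwan wins 10–5.
Ivanov vs Ekwueme: Ivanov, 11–4.
Ivanov–Weber: Weber 9–6.
Ivanov vs Kwan: 4+2+3 = 9 for Ivanov, 6 for Kwan — Ivanov by 9–6.
Ekwueme vs Weber: Ekwueme is ranked higher on 4+2+2 = 8 ballots, Weber on 7. Ekwueme wins 8–7.
Ekwueme vs Kwan: 2 for Ekwueme, 13 for Kwan — Kwan by 13–2.
Weber vs Kwan: Kwan, 10–5.
No candidate is unbeaten: Larsen loses to Kwan; Ivanov loses to Larsen; Ekwueme loses to Larsen; Weber loses to Larsen; Kwan loses to Ivanov. In particular Larsen beats Ivanov beats Kwan beats Larsen is a majority cycle — no Condorcet winner exists.

none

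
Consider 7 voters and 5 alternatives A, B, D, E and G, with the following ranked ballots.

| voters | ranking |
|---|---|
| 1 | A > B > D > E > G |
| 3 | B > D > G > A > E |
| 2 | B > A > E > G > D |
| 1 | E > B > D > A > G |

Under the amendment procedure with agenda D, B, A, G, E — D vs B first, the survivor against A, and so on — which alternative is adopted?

B

Round 1: D vs B — 0–7, B advances.
Round 2: B vs A — 6–1, B advances.
Round 3: B vs G — 7–0, B advances.
Round 4: B vs E — 6–1, B advances.
The agenda winner is B.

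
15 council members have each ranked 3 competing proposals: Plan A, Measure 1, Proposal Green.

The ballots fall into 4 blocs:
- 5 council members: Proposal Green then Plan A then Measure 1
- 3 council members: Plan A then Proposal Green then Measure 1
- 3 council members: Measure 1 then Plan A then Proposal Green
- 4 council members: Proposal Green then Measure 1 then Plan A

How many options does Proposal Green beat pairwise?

Proposal Green against each rival (15 council members):
Proposal Green vs Plan A: Proposal Green wins 9–6.
Proposal Green vs Measure 1: Proposal Green is ranked higher on 5+3+4 = 12 ballots, Measure 1 on 3. Proposal Green wins 12–3.
Proposal Green beats Plan A, Measure 1 — 2 pairwise wins.

2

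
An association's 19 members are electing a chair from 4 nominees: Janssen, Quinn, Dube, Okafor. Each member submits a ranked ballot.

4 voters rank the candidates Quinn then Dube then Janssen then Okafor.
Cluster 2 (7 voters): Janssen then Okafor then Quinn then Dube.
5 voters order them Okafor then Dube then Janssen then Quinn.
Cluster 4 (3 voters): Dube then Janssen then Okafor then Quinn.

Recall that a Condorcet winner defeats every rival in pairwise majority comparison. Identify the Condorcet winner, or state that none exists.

none

Check each pair by majority over 19 ballots:
Janssen–Quinn: Janssen 15–4.
Janssen–Dube: Dube 12–7.
Janssen vs Okafor: Janssen wins 14–5.
Quinn vs Dube: Quinn, 11–8.
Quinn vs Okafor: Okafor wins 15–4.
Dube vs Okafor: Okafor wins 12–7.
Each candidate drops at least one matchup (Janssen loses to Dube; Quinn loses to Janssen; Dube loses to Quinn; Okafor loses to Janssen); the cycle Janssen beats Quinn beats Dube beats Janssen rules out a Condorcet winner.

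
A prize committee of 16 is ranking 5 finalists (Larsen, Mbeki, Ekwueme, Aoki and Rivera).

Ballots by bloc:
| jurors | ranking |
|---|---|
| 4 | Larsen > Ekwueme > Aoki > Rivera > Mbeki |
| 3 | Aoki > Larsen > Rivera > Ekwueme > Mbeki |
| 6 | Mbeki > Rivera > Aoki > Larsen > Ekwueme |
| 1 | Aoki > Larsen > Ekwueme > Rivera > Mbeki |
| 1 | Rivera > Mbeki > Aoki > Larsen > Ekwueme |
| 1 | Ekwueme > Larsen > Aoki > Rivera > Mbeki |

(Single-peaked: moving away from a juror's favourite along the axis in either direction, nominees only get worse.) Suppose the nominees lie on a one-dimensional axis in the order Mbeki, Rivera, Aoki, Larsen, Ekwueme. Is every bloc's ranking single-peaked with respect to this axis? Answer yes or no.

yes

Axis positions: Mbeki=1, Rivera=2, Aoki=3, Larsen=4, Ekwueme=5.
Bloc 1 (peak Larsen at position 4): ranking walks positions 4-5-3-2-1, expanding outward from the peak — single-peaked.
Bloc 2 (peak Aoki at position 3): ranking walks positions 3-4-2-5-1, expanding outward from the peak — single-peaked.
Bloc 3 (peak Mbeki at position 1): ranking walks positions 1-2-3-4-5, expanding outward from the peak — single-peaked.
Bloc 4 (peak Aoki at position 3): ranking walks positions 3-4-5-2-1, expanding outward from the peak — single-peaked.
Bloc 5 (peak Rivera at position 2): ranking walks positions 2-1-3-4-5, expanding outward from the peak — single-peaked.
Bloc 6 (peak Ekwueme at position 5): ranking walks positions 5-4-3-2-1, expanding outward from the peak — single-peaked.
Every ranking is single-peaked on this axis.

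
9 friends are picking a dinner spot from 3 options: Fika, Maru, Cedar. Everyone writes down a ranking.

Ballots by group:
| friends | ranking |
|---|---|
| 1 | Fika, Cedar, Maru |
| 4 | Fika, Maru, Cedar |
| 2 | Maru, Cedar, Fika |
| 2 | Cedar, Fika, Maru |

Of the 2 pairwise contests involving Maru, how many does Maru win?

Maru against each rival (9 friends):
Maru vs Fika: Fika, 7–2.
Maru vs Cedar: Maru, 6–3.
Maru beats Cedar; loses to Fika — 1 pairwise win.

1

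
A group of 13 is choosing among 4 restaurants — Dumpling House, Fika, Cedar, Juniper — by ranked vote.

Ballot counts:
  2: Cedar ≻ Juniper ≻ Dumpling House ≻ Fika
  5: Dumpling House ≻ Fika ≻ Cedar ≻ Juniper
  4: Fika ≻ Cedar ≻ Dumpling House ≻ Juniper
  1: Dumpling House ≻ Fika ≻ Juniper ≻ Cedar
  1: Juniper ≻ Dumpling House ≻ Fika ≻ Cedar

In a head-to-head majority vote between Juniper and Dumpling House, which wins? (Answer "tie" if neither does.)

Dumpling House

Ballots ranking Juniper above Dumpling House: 2 + 1 = 3.
Ballots ranking Dumpling House above Juniper: 13 − 3 = 10.
Dumpling House wins the head-to-head 10–3.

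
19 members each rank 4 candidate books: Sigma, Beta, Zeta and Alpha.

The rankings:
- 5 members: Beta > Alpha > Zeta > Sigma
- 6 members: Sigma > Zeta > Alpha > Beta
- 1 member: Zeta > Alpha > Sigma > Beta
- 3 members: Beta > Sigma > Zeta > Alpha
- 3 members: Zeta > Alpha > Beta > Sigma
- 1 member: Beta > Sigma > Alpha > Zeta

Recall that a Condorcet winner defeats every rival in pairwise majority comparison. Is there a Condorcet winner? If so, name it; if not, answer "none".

none

Check each pair by majority over 19 ballots:
Sigma vs Beta: 6+1 = 7 for Sigma, 12 for Beta — Beta by 12–7.
Sigma vs Zeta: 6+3+1 = 10 for Sigma, 9 for Zeta — Sigma by 10–9.
Sigma vs Alpha: Sigma is ranked higher on 6+3+1 = 10 ballots, Alpha on 9. Sigma wins 10–9.
Beta vs Zeta: Beta is ranked higher on 5+3+1 = 9 ballots, Zeta on 10. Zeta wins 10–9.
Beta vs Alpha: Beta is ranked higher on 5+3+1 = 9 ballots, Alpha on 10. Alpha wins 10–9.
Zeta vs Alpha: 13 to 6, Zeta.
Each book drops at least one matchup (Sigma loses to Beta; Beta loses to Zeta; Zeta loses to Sigma; Alpha loses to Sigma); the cycle Sigma > Zeta > Beta > Sigma rules out a Condorcet winner.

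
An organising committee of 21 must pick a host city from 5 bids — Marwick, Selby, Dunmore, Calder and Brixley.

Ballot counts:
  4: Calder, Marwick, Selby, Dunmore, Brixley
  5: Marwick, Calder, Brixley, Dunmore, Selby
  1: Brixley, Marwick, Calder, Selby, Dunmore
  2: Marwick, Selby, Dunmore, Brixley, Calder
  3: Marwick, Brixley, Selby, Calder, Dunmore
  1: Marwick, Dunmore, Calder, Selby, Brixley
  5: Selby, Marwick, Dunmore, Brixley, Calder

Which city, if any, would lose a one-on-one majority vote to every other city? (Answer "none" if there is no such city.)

none

Head-to-head results (21 organisers):
Marwick vs Selby: 16 to 5, Marwick.
Marwick vs Dunmore: Marwick preferred on 21 ballots; Marwick wins 21–0.
Marwick vs Calder: 5+1+2+3+1+5 = 17 for Marwick, 4 for Calder — Marwick by 17–4.
Marwick vs Brixley: 20 to 1, Marwick.
Selby vs Dunmore: Selby wins 15–6.
Selby vs Calder: Calder wins 11–10.
Selby vs Brixley: Selby wins 12–9.
Dunmore vs Calder: 8 to 13, Calder.
Dunmore vs Brixley: Dunmore preferred on 4+2+1+5 = 12 ballots; Dunmore wins 12–9.
Calder vs Brixley: Calder is ranked higher on 4+5+1 = 10 ballots, Brixley on 11. Brixley wins 11–10.
Every city wins at least one matchup (Marwick beats Selby; Selby beats Dunmore; Dunmore beats Brixley; Calder beats Selby; Brixley beats Calder), so there is no Condorcet loser.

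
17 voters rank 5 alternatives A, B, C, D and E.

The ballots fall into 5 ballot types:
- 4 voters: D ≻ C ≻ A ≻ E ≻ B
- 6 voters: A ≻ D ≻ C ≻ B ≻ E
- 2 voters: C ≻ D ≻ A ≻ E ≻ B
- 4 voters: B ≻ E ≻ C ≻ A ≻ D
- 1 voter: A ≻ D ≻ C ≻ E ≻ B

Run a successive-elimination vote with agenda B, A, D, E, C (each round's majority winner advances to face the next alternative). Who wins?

C

Round 1: B vs A — 4–13, A advances.
Round 2: A vs D — 11–6, A advances.
Round 3: A vs E — 13–4, A advances.
Round 4: A vs C — 7–10, C advances.
C survives the agenda.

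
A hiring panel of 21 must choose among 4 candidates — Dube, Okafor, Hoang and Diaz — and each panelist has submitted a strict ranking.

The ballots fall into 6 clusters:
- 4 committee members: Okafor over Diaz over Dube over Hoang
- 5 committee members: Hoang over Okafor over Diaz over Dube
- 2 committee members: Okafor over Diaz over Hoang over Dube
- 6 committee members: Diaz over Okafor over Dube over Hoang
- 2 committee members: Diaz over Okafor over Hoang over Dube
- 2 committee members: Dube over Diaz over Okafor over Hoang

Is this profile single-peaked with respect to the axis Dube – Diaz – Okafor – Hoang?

Axis positions: Dube=1, Diaz=2, Okafor=3, Hoang=4.
Cluster 1 (peak Okafor at position 3): ranking walks positions 3-2-1-4, expanding outward from the peak — single-peaked.
Cluster 2 (peak Hoang at position 4): ranking walks positions 4-3-2-1, expanding outward from the peak — single-peaked.
Cluster 3 (peak Okafor at position 3): ranking walks positions 3-2-4-1, expanding outward from the peak — single-peaked.
Cluster 4 (peak Diaz at position 2): ranking walks positions 2-3-1-4, expanding outward from the peak — single-peaked.
Cluster 5 (peak Diaz at position 2): ranking walks positions 2-3-4-1, expanding outward from the peak — single-peaked.
Cluster 6 (peak Dube at position 1): ranking walks positions 1-2-3-4, expanding outward from the peak — single-peaked.
Every ranking is single-peaked on this axis.

yes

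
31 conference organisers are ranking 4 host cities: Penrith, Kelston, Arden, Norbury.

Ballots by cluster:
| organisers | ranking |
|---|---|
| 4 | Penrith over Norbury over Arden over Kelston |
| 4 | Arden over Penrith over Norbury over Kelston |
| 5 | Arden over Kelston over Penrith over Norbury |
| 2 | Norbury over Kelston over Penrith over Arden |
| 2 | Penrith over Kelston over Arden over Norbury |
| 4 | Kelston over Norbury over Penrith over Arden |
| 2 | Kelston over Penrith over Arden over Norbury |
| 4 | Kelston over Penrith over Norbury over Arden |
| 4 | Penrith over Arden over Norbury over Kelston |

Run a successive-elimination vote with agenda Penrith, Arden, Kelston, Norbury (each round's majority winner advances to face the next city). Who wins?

Kelston

Round 1: Penrith vs Arden — 22–9, Penrith advances.
Round 2: Penrith vs Kelston — 14–17, Kelston advances.
Round 3: Kelston vs Norbury — 17–14, Kelston advances.
Kelston survives the agenda.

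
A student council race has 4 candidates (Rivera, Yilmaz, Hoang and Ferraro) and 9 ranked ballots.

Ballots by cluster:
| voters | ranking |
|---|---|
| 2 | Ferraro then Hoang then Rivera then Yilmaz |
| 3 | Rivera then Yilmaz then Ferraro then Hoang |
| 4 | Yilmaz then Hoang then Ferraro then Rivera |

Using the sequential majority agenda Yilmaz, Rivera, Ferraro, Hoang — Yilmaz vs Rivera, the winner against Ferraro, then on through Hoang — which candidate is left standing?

Round 1: Yilmaz vs Rivera — 4–5, Rivera advances.
Round 2: Rivera vs Ferraro — 3–6, Ferraro advances.
Round 3: Ferraro vs Hoang — 5–4, Ferraro advances.
Ferraro survives the agenda.

Ferraro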